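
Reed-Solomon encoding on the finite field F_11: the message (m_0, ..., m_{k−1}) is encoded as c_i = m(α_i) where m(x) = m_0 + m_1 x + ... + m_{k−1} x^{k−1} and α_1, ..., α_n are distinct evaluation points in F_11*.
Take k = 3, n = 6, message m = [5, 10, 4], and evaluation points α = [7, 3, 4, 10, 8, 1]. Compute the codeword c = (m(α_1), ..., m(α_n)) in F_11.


c = [7, 5, 10, 10, 0, 8]

Message polynomial: m(x) = 5 + 10·x + 4·x^2 (mod 11).
For each evaluation point α_i, compute m(α_i) mod 11:
  α_1 = 7: Horner steps 4 → 5 → 7, so m(7) = 7.
  α_2 = 3: Horner steps 4 → 0 → 5, so m(3) = 5.
  α_3 = 4: Horner steps 4 → 4 → 10, so m(4) = 10.
  α_4 = 10: Horner steps 4 → 6 → 10, so m(10) = 10.
  α_5 = 8: Horner steps 4 → 9 → 0, so m(8) = 0.
  α_6 = 1: Horner steps 4 → 3 → 8, so m(1) = 8.
Codeword c = [7, 5, 10, 10, 0, 8] ∈ F_11^6.


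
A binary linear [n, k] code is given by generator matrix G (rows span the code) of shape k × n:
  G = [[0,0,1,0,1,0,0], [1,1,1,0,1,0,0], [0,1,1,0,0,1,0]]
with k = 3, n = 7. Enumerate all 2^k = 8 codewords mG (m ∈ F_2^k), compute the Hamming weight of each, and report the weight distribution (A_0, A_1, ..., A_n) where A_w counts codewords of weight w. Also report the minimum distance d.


Weight distribution: A_0 = 1, A_2 = 2, A_3 = 4, A_4 = 1. Minimum distance d = 2.

Enumerate all 2^3 = 8 messages m ∈ F_2^3.
For each, compute codeword c = mG in F_2^7, then tally its weight.
  m = 000 → c = 0000000, weight = 0.
  m = 100 → c = 0010100, weight = 2.
  m = 010 → c = 1110100, weight = 4.
  m = 110 → c = 1100000, weight = 2.
  m = 001 → c = 0110010, weight = 3.
  m = 101 → c = 0100110, weight = 3.
  m = 011 → c = 1000110, weight = 3.
  m = 111 → c = 1010010, weight = 3.
Tally weights:
  weight 0: 1 codewords.
  weight 2: 2 codewords.
  weight 3: 4 codewords.
  weight 4: 1 codewords.
Minimum distance d = smallest w > 0 with A_w > 0 = 2.
Sanity: Σ A_w = 8 = 2^3 = 8 ✓.


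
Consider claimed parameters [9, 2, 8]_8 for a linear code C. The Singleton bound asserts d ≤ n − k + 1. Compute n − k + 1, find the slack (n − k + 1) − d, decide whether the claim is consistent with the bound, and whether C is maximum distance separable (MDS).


Singleton RHS = n − k + 1 = 8, slack = 0, bound satisfied, MDS.

Singleton bound: d ≤ n − k + 1.
Here n = 9, k = 2, so n − k + 1 = 8.
Given d = 8, check d ≤ 8: YES.
Slack = (n − k + 1) − d = 0.
The code is MDS (slack = 0).
Description: the claimed parameters are [9, 2, 8]_8; such a code would be MDS (meets Singleton bound).


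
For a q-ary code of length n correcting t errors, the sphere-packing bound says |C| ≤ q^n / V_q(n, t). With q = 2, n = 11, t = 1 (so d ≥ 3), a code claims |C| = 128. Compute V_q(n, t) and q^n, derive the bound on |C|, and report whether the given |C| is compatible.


V_q(n, t) = 12, q^n = 2048, Hamming bound = 170, |C| = 128 ≤ bound (satisfied).

Step 1: Compute V_q(n, t) = Σ_{j=0}^1 C(n, j) (q−1)^j.
  j = 0: C(11,0)·(1)^0 = 1·1 = 1.
  j = 1: C(11,1)·(1)^1 = 11·1 = 11.
  V_q(n, t) = 1 + 11 = 12.
Step 2: q^n = 2^11 = 2048.
Step 3: Hamming bound ⌊q^n / V_q(n,t)⌋ = ⌊2048/12⌋ = 170.
Step 4: Compare |C| = 128 to 170: satisfied.
The claimed |C| lies below the Hamming bound.


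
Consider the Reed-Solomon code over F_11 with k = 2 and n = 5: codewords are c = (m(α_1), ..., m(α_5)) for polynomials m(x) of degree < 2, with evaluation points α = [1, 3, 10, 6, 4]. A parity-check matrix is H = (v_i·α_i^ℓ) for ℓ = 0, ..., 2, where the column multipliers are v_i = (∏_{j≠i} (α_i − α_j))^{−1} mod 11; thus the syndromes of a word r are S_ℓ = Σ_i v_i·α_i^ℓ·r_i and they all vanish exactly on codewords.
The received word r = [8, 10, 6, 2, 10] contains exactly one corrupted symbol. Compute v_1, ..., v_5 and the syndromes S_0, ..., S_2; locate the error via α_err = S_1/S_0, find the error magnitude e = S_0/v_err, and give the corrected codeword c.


S = (7, 6, 2), error at position 5, error magnitude e = 10, c = [8, 10, 6, 2, 0].

Step 1: column multipliers v_i = (∏_{j≠i}(α_i − α_j))^{−1} mod 11.
  i = 1 (α = 1): (1−3)(1−10)(1−6)(1−4) = (−2)·(−9)·(−5)·(−3) = 270 ≡ 6, so v_1 = 6^{−1} = 2 (mod 11).
  i = 2 (α = 3): (3−1)(3−10)(3−6)(3−4) = 2·(−7)·(−3)·(−1) = −42 ≡ 2, so v_2 = 2^{−1} = 6 (mod 11).
  i = 3 (α = 10): (10−1)(10−3)(10−6)(10−4) = 9·7·4·6 = 1512 ≡ 5, so v_3 = 5^{−1} = 9 (mod 11).
  i = 4 (α = 6): (6−1)(6−3)(6−10)(6−4) = 5·3·(−4)·2 = −120 ≡ 1, so v_4 = 1^{−1} = 1 (mod 11).
  i = 5 (α = 4): (4−1)(4−3)(4−10)(4−6) = 3·1·(−6)·(−2) = 36 ≡ 3, so v_5 = 3^{−1} = 4 (mod 11).
  v = [2, 6, 9, 1, 4].
Step 2: syndromes of r = [8, 10, 6, 2, 10] (all sums mod 11).
  S_0 = Σ v_i r_i = 2·8 + 6·10 + 9·6 + 1·2 + 4·10 = 172 ≡ 7.
  S_1 = Σ v_i α_i r_i = 2·1·8 + 6·3·10 + 9·10·6 + 1·6·2 + 4·4·10 = 908 ≡ 6.
  α_i^2 mod 11 = [1, 9, 1, 3, 5].
  S_2 = Σ v_i α_i^2 r_i = 2·1·8 + 6·9·10 + 9·1·6 + 1·3·2 + 4·5·10 = 816 ≡ 2.
  S = (7, 6, 2) ≠ 0, so r is not a codeword (an error is present).
Step 3: locate the error. For a single error e at position i, S_ℓ = v_i·e·α_i^ℓ, so α_err = S_1/S_0.
  S_0^{−1} = 7^{−1} = 8 (mod 11), so α_err = 6·8 = 48 ≡ 4 = α_5. Error position i = 5.
  Consistency check: S_2/S_1 = 2·2 = 4 ≡ 4 = α_err ✓ (single-error assumption holds).
Step 4: error magnitude e = S_0/v_5 = S_0·∏_{j≠5}(α_5 − α_j) = 7·3 = 21 ≡ 10 (mod 11).
Step 5: correct position 5: c_5 = r_5 − e = 10 − 10 ≡ 0 (mod 11). Hence c = [8, 10, 6, 2, 0].
  Check: interpolating c through the α_i gives m(x) = 7 + 1·x (degree < 2) with m(α_i) = c_i for every i, so c is indeed a codeword.


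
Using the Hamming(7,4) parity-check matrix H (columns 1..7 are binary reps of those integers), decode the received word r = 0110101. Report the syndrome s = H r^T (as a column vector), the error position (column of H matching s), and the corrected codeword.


s = (0, 1, 1)^T, error position = 3, corrected codeword c = 0100101

Compute s = H r^T mod 2 one row at a time:
  s_1 = 0 + 1 + 0 + 1 = 2 ≡ 0 (mod 2).
  s_2 = 1 + 1 + 0 + 1 = 3 ≡ 1 (mod 2).
  s_3 = 0 + 1 + 1 + 1 = 3 ≡ 1 (mod 2).
s = (0, 1, 1)^T — this equals column 3 of H (binary 011), so error is at position 3.
Correct: flip bit 3 of r = 0110101 to get c = 0100101.


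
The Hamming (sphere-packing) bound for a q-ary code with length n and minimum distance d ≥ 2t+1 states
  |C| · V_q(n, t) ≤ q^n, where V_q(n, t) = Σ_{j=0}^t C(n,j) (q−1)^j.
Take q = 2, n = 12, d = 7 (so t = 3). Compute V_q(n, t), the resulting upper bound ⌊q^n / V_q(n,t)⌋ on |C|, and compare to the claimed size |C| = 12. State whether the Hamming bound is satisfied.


V_q(n, t) = 299, q^n = 4096, Hamming bound = 13, |C| = 12 ≤ bound (satisfied).

Step 1: Compute V_q(n, t) = Σ_{j=0}^3 C(n, j) (q−1)^j.
  j = 0: C(12,0)·(1)^0 = 1·1 = 1.
  j = 1: C(12,1)·(1)^1 = 12·1 = 12.
  j = 2: C(12,2)·(1)^2 = 66·1 = 66.
  j = 3: C(12,3)·(1)^3 = 220·1 = 220.
  V_q(n, t) = 1 + 12 + 66 + 220 = 299.
Step 2: q^n = 2^12 = 4096.
Step 3: Hamming bound ⌊q^n / V_q(n,t)⌋ = ⌊4096/299⌋ = 13.
Step 4: Compare |C| = 12 to 13: satisfied.
The claimed |C| lies below the Hamming bound.


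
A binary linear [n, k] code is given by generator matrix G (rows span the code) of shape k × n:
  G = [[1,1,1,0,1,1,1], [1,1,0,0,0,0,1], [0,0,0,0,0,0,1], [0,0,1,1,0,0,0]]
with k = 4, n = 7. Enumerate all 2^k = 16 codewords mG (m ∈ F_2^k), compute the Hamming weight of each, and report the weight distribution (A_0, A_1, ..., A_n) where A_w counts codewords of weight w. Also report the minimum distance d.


Weight distribution: A_0 = 1, A_1 = 1, A_2 = 2, A_3 = 4, A_4 = 3, A_5 = 3, A_6 = 2. Minimum distance d = 1.

Enumerate all 2^4 = 16 messages m ∈ F_2^4.
For each, compute codeword c = mG in F_2^7, then tally its weight.
  m = 0000 → c = 0000000, weight = 0.
  m = 1000 → c = 1110111, weight = 6.
  m = 0100 → c = 1100001, weight = 3.
  m = 1100 → c = 0010110, weight = 3.
  m = 0010 → c = 0000001, weight = 1.
  m = 1010 → c = 1110110, weight = 5.
  m = 0110 → c = 1100000, weight = 2.
  m = 1110 → c = 0010111, weight = 4.
  m = 0001 → c = 0011000, weight = 2.
  m = 1001 → c = 1101111, weight = 6.
  m = 0101 → c = 1111001, weight = 5.
  m = 1101 → c = 0001110, weight = 3.
  m = 0011 → c = 0011001, weight = 3.
  m = 1011 → c = 1101110, weight = 5.
  m = 0111 → c = 1111000, weight = 4.
  m = 1111 → c = 0001111, weight = 4.
Tally weights:
  weight 0: 1 codewords.
  weight 1: 1 codewords.
  weight 2: 2 codewords.
  weight 3: 4 codewords.
  weight 4: 3 codewords.
  weight 5: 3 codewords.
  weight 6: 2 codewords.
Minimum distance d = smallest w > 0 with A_w > 0 = 1.
Sanity: Σ A_w = 16 = 2^4 = 16 ✓.


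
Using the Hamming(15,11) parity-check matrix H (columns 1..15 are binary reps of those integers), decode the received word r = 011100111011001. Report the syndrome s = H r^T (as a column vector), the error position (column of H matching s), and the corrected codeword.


s = (1, 0, 1, 1)^T, error position = 11, corrected codeword c = 011100111001001

Compute s = H r^T mod 2 one row at a time:
  s_1 = 1 + 1 + 0 + 1 + 1 + 0 + 0 + 1 = 5 ≡ 1 (mod 2).
  s_2 = 1 + 0 + 0 + 1 + 1 + 0 + 0 + 1 = 4 ≡ 0 (mod 2).
  s_3 = 1 + 1 + 0 + 1 + 0 + 1 + 0 + 1 = 5 ≡ 1 (mod 2).
  s_4 = 0 + 1 + 0 + 1 + 1 + 1 + 0 + 1 = 5 ≡ 1 (mod 2).
s = (1, 0, 1, 1)^T — this equals column 11 of H (binary 1011), so error is at position 11.
Correct: flip bit 11 of r = 011100111011001 to get c = 011100111001001.


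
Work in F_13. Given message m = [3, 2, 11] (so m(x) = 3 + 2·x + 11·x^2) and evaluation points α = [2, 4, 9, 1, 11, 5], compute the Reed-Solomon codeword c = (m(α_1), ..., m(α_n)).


c = [12, 5, 2, 3, 4, 2]

Message polynomial: m(x) = 3 + 2·x + 11·x^2 (mod 13).
For each evaluation point α_i, compute m(α_i) mod 13:
  α_1 = 2: Horner steps 11 → 11 → 12, so m(2) = 12.
  α_2 = 4: Horner steps 11 → 7 → 5, so m(4) = 5.
  α_3 = 9: Horner steps 11 → 10 → 2, so m(9) = 2.
  α_4 = 1: Horner steps 11 → 0 → 3, so m(1) = 3.
  α_5 = 11: Horner steps 11 → 6 → 4, so m(11) = 4.
  α_6 = 5: Horner steps 11 → 5 → 2, so m(5) = 2.
Codeword c = [12, 5, 2, 3, 4, 2] ∈ F_13^6.


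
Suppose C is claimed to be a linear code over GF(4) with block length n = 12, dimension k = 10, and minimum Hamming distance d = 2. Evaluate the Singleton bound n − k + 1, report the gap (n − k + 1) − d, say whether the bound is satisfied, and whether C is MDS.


Singleton RHS = n − k + 1 = 3, slack = 1, bound satisfied, not MDS.

Singleton bound: d ≤ n − k + 1.
Here n = 12, k = 10, so n − k + 1 = 3.
Given d = 2, check d ≤ 3: YES.
Slack = (n − k + 1) − d = 1.
The code is NOT MDS (slack = 1 > 0).
Description: the claimed parameters are [12, 10, 2]_4; such a code would be non-MDS.


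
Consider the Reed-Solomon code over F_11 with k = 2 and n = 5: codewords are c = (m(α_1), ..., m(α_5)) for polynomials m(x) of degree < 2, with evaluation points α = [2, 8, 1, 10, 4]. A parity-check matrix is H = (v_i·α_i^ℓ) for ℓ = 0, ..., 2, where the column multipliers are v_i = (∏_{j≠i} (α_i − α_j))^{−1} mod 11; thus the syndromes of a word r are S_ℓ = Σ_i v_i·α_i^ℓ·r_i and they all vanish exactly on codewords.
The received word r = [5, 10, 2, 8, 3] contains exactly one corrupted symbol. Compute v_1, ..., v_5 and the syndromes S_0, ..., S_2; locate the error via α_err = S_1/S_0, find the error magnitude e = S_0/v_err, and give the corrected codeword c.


S = (9, 9, 9), error at position 3, error magnitude e = 7, c = [5, 10, 6, 8, 3].

Step 1: column multipliers v_i = (∏_{j≠i}(α_i − α_j))^{−1} mod 11.
  i = 1 (α = 2): (2−8)(2−1)(2−10)(2−4) = (−6)·1·(−8)·(−2) = −96 ≡ 3, so v_1 = 3^{−1} = 4 (mod 11).
  i = 2 (α = 8): (8−2)(8−1)(8−10)(8−4) = 6·7·(−2)·4 = −336 ≡ 5, so v_2 = 5^{−1} = 9 (mod 11).
  i = 3 (α = 1): (1−2)(1−8)(1−10)(1−4) = (−1)·(−7)·(−9)·(−3) = 189 ≡ 2, so v_3 = 2^{−1} = 6 (mod 11).
  i = 4 (α = 10): (10−2)(10−8)(10−1)(10−4) = 8·2·9·6 = 864 ≡ 6, so v_4 = 6^{−1} = 2 (mod 11).
  i = 5 (α = 4): (4−2)(4−8)(4−1)(4−10) = 2·(−4)·3·(−6) = 144 ≡ 1, so v_5 = 1^{−1} = 1 (mod 11).
  v = [4, 9, 6, 2, 1].
Step 2: syndromes of r = [5, 10, 2, 8, 3] (all sums mod 11).
  S_0 = Σ v_i r_i = 4·5 + 9·10 + 6·2 + 2·8 + 1·3 = 141 ≡ 9.
  S_1 = Σ v_i α_i r_i = 4·2·5 + 9·8·10 + 6·1·2 + 2·10·8 + 1·4·3 = 944 ≡ 9.
  α_i^2 mod 11 = [4, 9, 1, 1, 5].
  S_2 = Σ v_i α_i^2 r_i = 4·4·5 + 9·9·10 + 6·1·2 + 2·1·8 + 1·5·3 = 933 ≡ 9.
  S = (9, 9, 9) ≠ 0, so r is not a codeword (an error is present).
Step 3: locate the error. For a single error e at position i, S_ℓ = v_i·e·α_i^ℓ, so α_err = S_1/S_0.
  S_0^{−1} = 9^{−1} = 5 (mod 11), so α_err = 9·5 = 45 ≡ 1 = α_3. Error position i = 3.
  Consistency check: S_2/S_1 = 9·5 = 45 ≡ 1 = α_err ✓ (single-error assumption holds).
Step 4: error magnitude e = S_0/v_3 = S_0·∏_{j≠3}(α_3 − α_j) = 9·2 = 18 ≡ 7 (mod 11).
Step 5: correct position 3: c_3 = r_3 − e = 2 − 7 ≡ 6 (mod 11). Hence c = [5, 10, 6, 8, 3].
  Check: interpolating c through the α_i gives m(x) = 7 + 10·x (degree < 2) with m(α_i) = c_i for every i, so c is indeed a codeword.


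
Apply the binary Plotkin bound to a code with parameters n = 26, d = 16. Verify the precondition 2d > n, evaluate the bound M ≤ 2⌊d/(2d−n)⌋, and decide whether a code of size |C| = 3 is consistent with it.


Plotkin bound M ≤ 4; given |C| = 3 ≤ bound (satisfied).

Check applicability: 2d = 32, n = 26.
2d − n = 6 > 0, so Plotkin applies.
Compute d/(2d−n) = 16/6 ≈ 2.6667.
⌊d/(2d−n)⌋ = 2.
Plotkin bound: M ≤ 2·2 = 4.
Given |C| = 3, check: satisfied.
This |C| is below the Plotkin bound.


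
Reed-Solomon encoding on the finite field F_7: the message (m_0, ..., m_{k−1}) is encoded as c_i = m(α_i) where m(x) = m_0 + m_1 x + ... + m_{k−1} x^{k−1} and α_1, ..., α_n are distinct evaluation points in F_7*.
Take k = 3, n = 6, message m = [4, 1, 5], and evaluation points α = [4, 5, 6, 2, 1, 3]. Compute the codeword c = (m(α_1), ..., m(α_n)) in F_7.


c = [4, 1, 1, 5, 3, 3]

Message polynomial: m(x) = 4 + 1·x + 5·x^2 (mod 7).
For each evaluation point α_i, compute m(α_i) mod 7:
  α_1 = 4: Horner steps 5 → 0 → 4, so m(4) = 4.
  α_2 = 5: Horner steps 5 → 5 → 1, so m(5) = 1.
  α_3 = 6: Horner steps 5 → 3 → 1, so m(6) = 1.
  α_4 = 2: Horner steps 5 → 4 → 5, so m(2) = 5.
  α_5 = 1: Horner steps 5 → 6 → 3, so m(1) = 3.
  α_6 = 3: Horner steps 5 → 2 → 3, so m(3) = 3.
Codeword c = [4, 1, 1, 5, 3, 3] ∈ F_7^6.


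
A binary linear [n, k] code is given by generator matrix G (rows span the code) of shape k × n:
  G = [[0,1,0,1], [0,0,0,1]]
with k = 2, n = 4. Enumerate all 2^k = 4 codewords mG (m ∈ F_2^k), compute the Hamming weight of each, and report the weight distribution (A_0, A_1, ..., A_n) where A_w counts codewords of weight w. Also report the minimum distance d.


Weight distribution: A_0 = 1, A_1 = 2, A_2 = 1. Minimum distance d = 1.

Enumerate all 2^2 = 4 messages m ∈ F_2^2.
For each, compute codeword c = mG in F_2^4, then tally its weight.
  m = 00 → c = 0000, weight = 0.
  m = 10 → c = 0101, weight = 2.
  m = 01 → c = 0001, weight = 1.
  m = 11 → c = 0100, weight = 1.
Tally weights:
  weight 0: 1 codewords.
  weight 1: 2 codewords.
  weight 2: 1 codewords.
Minimum distance d = smallest w > 0 with A_w > 0 = 1.
Sanity: Σ A_w = 4 = 2^2 = 4 ✓.


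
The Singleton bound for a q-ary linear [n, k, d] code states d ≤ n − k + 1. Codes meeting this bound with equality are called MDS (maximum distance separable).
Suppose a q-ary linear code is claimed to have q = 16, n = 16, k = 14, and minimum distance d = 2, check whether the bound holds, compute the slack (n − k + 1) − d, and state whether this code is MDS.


Singleton RHS = n − k + 1 = 3, slack = 1, bound satisfied, not MDS.

Singleton bound: d ≤ n − k + 1.
Here n = 16, k = 14, so n − k + 1 = 3.
Given d = 2, check d ≤ 3: YES.
Slack = (n − k + 1) − d = 1.
The code is NOT MDS (slack = 1 > 0).
Description: the claimed parameters are [16, 14, 2]_16; such a code would be non-MDS.


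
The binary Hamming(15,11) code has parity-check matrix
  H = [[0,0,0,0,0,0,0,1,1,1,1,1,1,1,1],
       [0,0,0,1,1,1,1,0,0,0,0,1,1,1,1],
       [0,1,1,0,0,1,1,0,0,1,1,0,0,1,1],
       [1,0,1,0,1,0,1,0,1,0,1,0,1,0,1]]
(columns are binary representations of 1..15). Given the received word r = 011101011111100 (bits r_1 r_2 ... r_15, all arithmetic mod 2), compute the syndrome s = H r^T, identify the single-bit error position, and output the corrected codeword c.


s = (0, 0, 1, 0)^T, error position = 2, corrected codeword c = 001101011111100

Compute s = H r^T mod 2 one row at a time:
  s_1 = 1 + 1 + 1 + 1 + 1 + 1 + 0 + 0 = 6 ≡ 0 (mod 2).
  s_2 = 1 + 0 + 1 + 0 + 1 + 1 + 0 + 0 = 4 ≡ 0 (mod 2).
  s_3 = 1 + 1 + 1 + 0 + 1 + 1 + 0 + 0 = 5 ≡ 1 (mod 2).
  s_4 = 0 + 1 + 0 + 0 + 1 + 1 + 1 + 0 = 4 ≡ 0 (mod 2).
s = (0, 0, 1, 0)^T — this equals column 2 of H (binary 0010), so error is at position 2.
Correct: flip bit 2 of r = 011101011111100 to get c = 001101011111100.


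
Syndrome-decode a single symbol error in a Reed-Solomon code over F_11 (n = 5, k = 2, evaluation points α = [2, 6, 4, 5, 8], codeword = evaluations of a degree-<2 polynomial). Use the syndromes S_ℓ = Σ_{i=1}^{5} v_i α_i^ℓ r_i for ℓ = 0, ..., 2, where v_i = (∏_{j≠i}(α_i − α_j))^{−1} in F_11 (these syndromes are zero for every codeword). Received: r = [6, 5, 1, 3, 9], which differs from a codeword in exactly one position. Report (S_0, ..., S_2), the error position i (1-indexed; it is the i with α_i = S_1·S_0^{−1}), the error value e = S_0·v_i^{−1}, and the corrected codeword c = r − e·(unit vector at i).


S = (9, 7, 3), error at position 1, error magnitude e = 9, c = [8, 5, 1, 3, 9].

Step 1: column multipliers v_i = (∏_{j≠i}(α_i − α_j))^{−1} mod 11.
  i = 1 (α = 2): (2−6)(2−4)(2−5)(2−8) = (−4)·(−2)·(−3)·(−6) = 144 ≡ 1, so v_1 = 1^{−1} = 1 (mod 11).
  i = 2 (α = 6): (6−2)(6−4)(6−5)(6−8) = 4·2·1·(−2) = −16 ≡ 6, so v_2 = 6^{−1} = 2 (mod 11).
  i = 3 (α = 4): (4−2)(4−6)(4−5)(4−8) = 2·(−2)·(−1)·(−4) = −16 ≡ 6, so v_3 = 6^{−1} = 2 (mod 11).
  i = 4 (α = 5): (5−2)(5−6)(5−4)(5−8) = 3·(−1)·1·(−3) = 9 ≡ 9, so v_4 = 9^{−1} = 5 (mod 11).
  i = 5 (α = 8): (8−2)(8−6)(8−4)(8−5) = 6·2·4·3 = 144 ≡ 1, so v_5 = 1^{−1} = 1 (mod 11).
  v = [1, 2, 2, 5, 1].
Step 2: syndromes of r = [6, 5, 1, 3, 9] (all sums mod 11).
  S_0 = Σ v_i r_i = 1·6 + 2·5 + 2·1 + 5·3 + 1·9 = 42 ≡ 9.
  S_1 = Σ v_i α_i r_i = 1·2·6 + 2·6·5 + 2·4·1 + 5·5·3 + 1·8·9 = 227 ≡ 7.
  α_i^2 mod 11 = [4, 3, 5, 3, 9].
  S_2 = Σ v_i α_i^2 r_i = 1·4·6 + 2·3·5 + 2·5·1 + 5·3·3 + 1·9·9 = 190 ≡ 3.
  S = (9, 7, 3) ≠ 0, so r is not a codeword (an error is present).
Step 3: locate the error. For a single error e at position i, S_ℓ = v_i·e·α_i^ℓ, so α_err = S_1/S_0.
  S_0^{−1} = 9^{−1} = 5 (mod 11), so α_err = 7·5 = 35 ≡ 2 = α_1. Error position i = 1.
  Consistency check: S_2/S_1 = 3·8 = 24 ≡ 2 = α_err ✓ (single-error assumption holds).
Step 4: error magnitude e = S_0/v_1 = S_0·∏_{j≠1}(α_1 − α_j) = 9·1 = 9 ≡ 9 (mod 11).
Step 5: correct position 1: c_1 = r_1 − e = 6 − 9 ≡ 8 (mod 11). Hence c = [8, 5, 1, 3, 9].
  Check: interpolating c through the α_i gives m(x) = 4 + 2·x (degree < 2) with m(α_i) = c_i for every i, so c is indeed a codeword.


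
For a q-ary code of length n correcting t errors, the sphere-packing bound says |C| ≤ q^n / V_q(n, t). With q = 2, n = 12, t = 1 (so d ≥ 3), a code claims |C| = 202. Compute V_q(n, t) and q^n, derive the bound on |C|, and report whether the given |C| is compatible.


V_q(n, t) = 13, q^n = 4096, Hamming bound = 315, |C| = 202 ≤ bound (satisfied).

Step 1: Compute V_q(n, t) = Σ_{j=0}^1 C(n, j) (q−1)^j.
  j = 0: C(12,0)·(1)^0 = 1·1 = 1.
  j = 1: C(12,1)·(1)^1 = 12·1 = 12.
  V_q(n, t) = 1 + 12 = 13.
Step 2: q^n = 2^12 = 4096.
Step 3: Hamming bound ⌊q^n / V_q(n,t)⌋ = ⌊4096/13⌋ = 315.
Step 4: Compare |C| = 202 to 315: satisfied.
The claimed |C| lies below the Hamming bound.


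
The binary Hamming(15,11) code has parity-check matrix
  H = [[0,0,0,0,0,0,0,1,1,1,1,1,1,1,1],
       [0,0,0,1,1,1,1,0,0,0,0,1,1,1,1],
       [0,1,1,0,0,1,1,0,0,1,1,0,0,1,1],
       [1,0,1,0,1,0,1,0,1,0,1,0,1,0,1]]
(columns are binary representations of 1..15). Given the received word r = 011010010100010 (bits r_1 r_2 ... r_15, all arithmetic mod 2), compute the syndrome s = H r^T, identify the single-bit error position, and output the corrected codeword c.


s = (1, 0, 0, 0)^T, error position = 8, corrected codeword c = 011010000100010

Compute s = H r^T mod 2 one row at a time:
  s_1 = 1 + 0 + 1 + 0 + 0 + 0 + 1 + 0 = 3 ≡ 1 (mod 2).
  s_2 = 0 + 1 + 0 + 0 + 0 + 0 + 1 + 0 = 2 ≡ 0 (mod 2).
  s_3 = 1 + 1 + 0 + 0 + 1 + 0 + 1 + 0 = 4 ≡ 0 (mod 2).
  s_4 = 0 + 1 + 1 + 0 + 0 + 0 + 0 + 0 = 2 ≡ 0 (mod 2).
s = (1, 0, 0, 0)^T — this equals column 8 of H (binary 1000), so error is at position 8.
Correct: flip bit 8 of r = 011010010100010 to get c = 011010000100010.


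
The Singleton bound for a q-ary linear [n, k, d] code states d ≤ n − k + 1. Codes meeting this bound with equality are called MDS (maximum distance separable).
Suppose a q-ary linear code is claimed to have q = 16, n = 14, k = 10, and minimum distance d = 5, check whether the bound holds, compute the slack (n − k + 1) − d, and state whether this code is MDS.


Singleton RHS = n − k + 1 = 5, slack = 0, bound satisfied, MDS.

Singleton bound: d ≤ n − k + 1.
Here n = 14, k = 10, so n − k + 1 = 5.
Given d = 5, check d ≤ 5: YES.
Slack = (n − k + 1) − d = 0.
The code is MDS (slack = 0).
Description: the claimed parameters are [14, 10, 5]_16; such a code would be MDS (meets Singleton bound).


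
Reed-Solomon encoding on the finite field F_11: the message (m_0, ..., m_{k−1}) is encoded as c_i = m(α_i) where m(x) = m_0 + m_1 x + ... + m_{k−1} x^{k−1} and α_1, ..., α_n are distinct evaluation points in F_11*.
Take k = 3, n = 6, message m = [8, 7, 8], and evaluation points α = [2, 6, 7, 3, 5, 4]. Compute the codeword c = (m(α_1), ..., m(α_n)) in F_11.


c = [10, 8, 9, 2, 1, 10]

Message polynomial: m(x) = 8 + 7·x + 8·x^2 (mod 11).
For each evaluation point α_i, compute m(α_i) mod 11:
  α_1 = 2: Horner steps 8 → 1 → 10, so m(2) = 10.
  α_2 = 6: Horner steps 8 → 0 → 8, so m(6) = 8.
  α_3 = 7: Horner steps 8 → 8 → 9, so m(7) = 9.
  α_4 = 3: Horner steps 8 → 9 → 2, so m(3) = 2.
  α_5 = 5: Horner steps 8 → 3 → 1, so m(5) = 1.
  α_6 = 4: Horner steps 8 → 6 → 10, so m(4) = 10.
Codeword c = [10, 8, 9, 2, 1, 10] ∈ F_11^6.


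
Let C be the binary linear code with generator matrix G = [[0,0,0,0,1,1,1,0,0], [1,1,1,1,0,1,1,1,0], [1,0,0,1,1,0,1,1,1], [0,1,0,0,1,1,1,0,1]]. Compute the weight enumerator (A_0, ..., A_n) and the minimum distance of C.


Weight distribution: A_0 = 1, A_2 = 2, A_3 = 2, A_4 = 1, A_5 = 4, A_6 = 4, A_7 = 2. Minimum distance d = 2.

Enumerate all 2^4 = 16 messages m ∈ F_2^4.
For each, compute codeword c = mG in F_2^9, then tally its weight.
  m = 0000 → c = 000000000, weight = 0.
  m = 1000 → c = 000011100, weight = 3.
  m = 0100 → c = 111101110, weight = 7.
  m = 1100 → c = 111110010, weight = 6.
  m = 0010 → c = 100110111, weight = 6.
  m = 1010 → c = 100101011, weight = 5.
  m = 0110 → c = 011011001, weight = 5.
  m = 1110 → c = 011000101, weight = 4.
  m = 0001 → c = 010011101, weight = 5.
  m = 1001 → c = 010000001, weight = 2.
  m = 0101 → c = 101110011, weight = 6.
  m = 1101 → c = 101101111, weight = 7.
  m = 0011 → c = 110101010, weight = 5.
  m = 1011 → c = 110110110, weight = 6.
  m = 0111 → c = 001000100, weight = 2.
  m = 1111 → c = 001011000, weight = 3.
Tally weights:
  weight 0: 1 codewords.
  weight 2: 2 codewords.
  weight 3: 2 codewords.
  weight 4: 1 codewords.
  weight 5: 4 codewords.
  weight 6: 4 codewords.
  weight 7: 2 codewords.
Minimum distance d = smallest w > 0 with A_w > 0 = 2.
Sanity: Σ A_w = 16 = 2^4 = 16 ✓.


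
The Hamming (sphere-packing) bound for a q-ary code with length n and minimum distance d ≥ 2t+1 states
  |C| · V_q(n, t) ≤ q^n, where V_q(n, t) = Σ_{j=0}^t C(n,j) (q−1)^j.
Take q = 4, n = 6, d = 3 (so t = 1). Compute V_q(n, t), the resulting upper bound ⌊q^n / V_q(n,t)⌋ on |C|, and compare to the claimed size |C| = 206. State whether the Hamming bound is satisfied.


V_q(n, t) = 19, q^n = 4096, Hamming bound = 215, |C| = 206 ≤ bound (satisfied).

Step 1: Compute V_q(n, t) = Σ_{j=0}^1 C(n, j) (q−1)^j.
  j = 0: C(6,0)·(3)^0 = 1·1 = 1.
  j = 1: C(6,1)·(3)^1 = 6·3 = 18.
  V_q(n, t) = 1 + 18 = 19.
Step 2: q^n = 4^6 = 4096.
Step 3: Hamming bound ⌊q^n / V_q(n,t)⌋ = ⌊4096/19⌋ = 215.
Step 4: Compare |C| = 206 to 215: satisfied.
The claimed |C| lies below the Hamming bound.


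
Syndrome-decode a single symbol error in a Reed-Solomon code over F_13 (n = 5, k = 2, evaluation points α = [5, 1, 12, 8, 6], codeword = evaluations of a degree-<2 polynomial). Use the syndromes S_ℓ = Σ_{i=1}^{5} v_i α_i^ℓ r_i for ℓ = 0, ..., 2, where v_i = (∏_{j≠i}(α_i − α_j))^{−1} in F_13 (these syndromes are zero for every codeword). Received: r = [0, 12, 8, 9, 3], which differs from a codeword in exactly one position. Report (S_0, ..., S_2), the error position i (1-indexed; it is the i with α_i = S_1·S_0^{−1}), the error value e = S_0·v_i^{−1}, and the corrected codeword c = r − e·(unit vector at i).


S = (4, 4, 4), error at position 2, error magnitude e = 11, c = [0, 1, 8, 9, 3].

Step 1: column multipliers v_i = (∏_{j≠i}(α_i − α_j))^{−1} mod 13.
  i = 1 (α = 5): (5−1)(5−12)(5−8)(5−6) = 4·(−7)·(−3)·(−1) = −84 ≡ 7, so v_1 = 7^{−1} = 2 (mod 13).
  i = 2 (α = 1): (1−5)(1−12)(1−8)(1−6) = (−4)·(−11)·(−7)·(−5) = 1540 ≡ 6, so v_2 = 6^{−1} = 11 (mod 13).
  i = 3 (α = 12): (12−5)(12−1)(12−8)(12−6) = 7·11·4·6 = 1848 ≡ 2, so v_3 = 2^{−1} = 7 (mod 13).
  i = 4 (α = 8): (8−5)(8−1)(8−12)(8−6) = 3·7·(−4)·2 = −168 ≡ 1, so v_4 = 1^{−1} = 1 (mod 13).
  i = 5 (α = 6): (6−5)(6−1)(6−12)(6−8) = 1·5·(−6)·(−2) = 60 ≡ 8, so v_5 = 8^{−1} = 5 (mod 13).
  v = [2, 11, 7, 1, 5].
Step 2: syndromes of r = [0, 12, 8, 9, 3] (all sums mod 13).
  S_0 = Σ v_i r_i = 2·0 + 11·12 + 7·8 + 1·9 + 5·3 = 212 ≡ 4.
  S_1 = Σ v_i α_i r_i = 2·5·0 + 11·1·12 + 7·12·8 + 1·8·9 + 5·6·3 = 966 ≡ 4.
  α_i^2 mod 13 = [12, 1, 1, 12, 10].
  S_2 = Σ v_i α_i^2 r_i = 2·12·0 + 11·1·12 + 7·1·8 + 1·12·9 + 5·10·3 = 446 ≡ 4.
  S = (4, 4, 4) ≠ 0, so r is not a codeword (an error is present).
Step 3: locate the error. For a single error e at position i, S_ℓ = v_i·e·α_i^ℓ, so α_err = S_1/S_0.
  S_0^{−1} = 4^{−1} = 10 (mod 13), so α_err = 4·10 = 40 ≡ 1 = α_2. Error position i = 2.
  Consistency check: S_2/S_1 = 4·10 = 40 ≡ 1 = α_err ✓ (single-error assumption holds).
Step 4: error magnitude e = S_0/v_2 = S_0·∏_{j≠2}(α_2 − α_j) = 4·6 = 24 ≡ 11 (mod 13).
Step 5: correct position 2: c_2 = r_2 − e = 12 − 11 ≡ 1 (mod 13). Hence c = [0, 1, 8, 9, 3].
  Check: interpolating c through the α_i gives m(x) = 11 + 3·x (degree < 2) with m(α_i) = c_i for every i, so c is indeed a codeword.


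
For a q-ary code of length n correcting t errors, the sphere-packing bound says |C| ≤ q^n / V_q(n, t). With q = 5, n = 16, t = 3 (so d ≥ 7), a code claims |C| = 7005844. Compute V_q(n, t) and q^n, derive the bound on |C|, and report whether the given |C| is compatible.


V_q(n, t) = 37825, q^n = 152587890625, Hamming bound = 4034048, |C| = 7005844 > bound (violated).

Step 1: Compute V_q(n, t) = Σ_{j=0}^3 C(n, j) (q−1)^j.
  j = 0: C(16,0)·(4)^0 = 1·1 = 1.
  j = 1: C(16,1)·(4)^1 = 16·4 = 64.
  j = 2: C(16,2)·(4)^2 = 120·16 = 1920.
  j = 3: C(16,3)·(4)^3 = 560·64 = 35840.
  V_q(n, t) = 1 + 64 + 1920 + 35840 = 37825.
Step 2: q^n = 5^16 = 152587890625.
Step 3: Hamming bound ⌊q^n / V_q(n,t)⌋ = ⌊152587890625/37825⌋ = 4034048.
Step 4: Compare |C| = 7005844 to 4034048: violated.
The claimed |C| lies above the Hamming bound, so no 5-ary code of length 16 with d ≥ 7 can have 7005844 codewords.


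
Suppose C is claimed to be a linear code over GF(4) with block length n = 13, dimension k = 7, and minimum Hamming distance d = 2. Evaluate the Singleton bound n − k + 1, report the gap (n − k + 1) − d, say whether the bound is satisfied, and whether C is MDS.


Singleton RHS = n − k + 1 = 7, slack = 5, bound satisfied, not MDS.

Singleton bound: d ≤ n − k + 1.
Here n = 13, k = 7, so n − k + 1 = 7.
Given d = 2, check d ≤ 7: YES.
Slack = (n − k + 1) − d = 5.
The code is NOT MDS (slack = 5 > 0).
Description: the claimed parameters are [13, 7, 2]_4; such a code would be non-MDS.


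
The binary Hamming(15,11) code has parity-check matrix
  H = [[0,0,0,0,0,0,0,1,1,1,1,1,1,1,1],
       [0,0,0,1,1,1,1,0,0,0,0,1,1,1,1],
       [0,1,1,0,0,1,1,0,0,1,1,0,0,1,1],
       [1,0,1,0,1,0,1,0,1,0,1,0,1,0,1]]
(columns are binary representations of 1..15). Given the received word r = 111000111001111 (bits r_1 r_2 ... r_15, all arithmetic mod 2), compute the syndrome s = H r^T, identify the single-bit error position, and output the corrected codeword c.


s = (0, 1, 1, 0)^T, error position = 6, corrected codeword c = 111001111001111

Compute s = H r^T mod 2 one row at a time:
  s_1 = 1 + 1 + 0 + 0 + 1 + 1 + 1 + 1 = 6 ≡ 0 (mod 2).
  s_2 = 0 + 0 + 0 + 1 + 1 + 1 + 1 + 1 = 5 ≡ 1 (mod 2).
  s_3 = 1 + 1 + 0 + 1 + 0 + 0 + 1 + 1 = 5 ≡ 1 (mod 2).
  s_4 = 1 + 1 + 0 + 1 + 1 + 0 + 1 + 1 = 6 ≡ 0 (mod 2).
s = (0, 1, 1, 0)^T — this equals column 6 of H (binary 0110), so error is at position 6.
Correct: flip bit 6 of r = 111000111001111 to get c = 111001111001111.


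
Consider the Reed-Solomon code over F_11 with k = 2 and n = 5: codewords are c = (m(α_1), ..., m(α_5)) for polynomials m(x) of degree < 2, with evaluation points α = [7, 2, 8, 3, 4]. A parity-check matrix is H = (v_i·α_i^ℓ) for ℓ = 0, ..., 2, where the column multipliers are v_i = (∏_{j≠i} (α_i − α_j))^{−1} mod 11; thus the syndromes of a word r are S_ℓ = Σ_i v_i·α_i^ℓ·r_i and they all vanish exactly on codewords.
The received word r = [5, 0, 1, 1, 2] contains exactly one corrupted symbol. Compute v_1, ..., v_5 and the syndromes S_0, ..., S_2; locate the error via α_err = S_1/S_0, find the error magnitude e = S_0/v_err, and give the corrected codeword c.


S = (5, 7, 1), error at position 3, error magnitude e = 6, c = [5, 0, 6, 1, 2].

Step 1: column multipliers v_i = (∏_{j≠i}(α_i − α_j))^{−1} mod 11.
  i = 1 (α = 7): (7−2)(7−8)(7−3)(7−4) = 5·(−1)·4·3 = −60 ≡ 6, so v_1 = 6^{−1} = 2 (mod 11).
  i = 2 (α = 2): (2−7)(2−8)(2−3)(2−4) = (−5)·(−6)·(−1)·(−2) = 60 ≡ 5, so v_2 = 5^{−1} = 9 (mod 11).
  i = 3 (α = 8): (8−7)(8−2)(8−3)(8−4) = 1·6·5·4 = 120 ≡ 10, so v_3 = 10^{−1} = 10 (mod 11).
  i = 4 (α = 3): (3−7)(3−2)(3−8)(3−4) = (−4)·1·(−5)·(−1) = −20 ≡ 2, so v_4 = 2^{−1} = 6 (mod 11).
  i = 5 (α = 4): (4−7)(4−2)(4−8)(4−3) = (−3)·2·(−4)·1 = 24 ≡ 2, so v_5 = 2^{−1} = 6 (mod 11).
  v = [2, 9, 10, 6, 6].
Step 2: syndromes of r = [5, 0, 1, 1, 2] (all sums mod 11).
  S_0 = Σ v_i r_i = 2·5 + 9·0 + 10·1 + 6·1 + 6·2 = 38 ≡ 5.
  S_1 = Σ v_i α_i r_i = 2·7·5 + 9·2·0 + 10·8·1 + 6·3·1 + 6·4·2 = 216 ≡ 7.
  α_i^2 mod 11 = [5, 4, 9, 9, 5].
  S_2 = Σ v_i α_i^2 r_i = 2·5·5 + 9·4·0 + 10·9·1 + 6·9·1 + 6·5·2 = 254 ≡ 1.
  S = (5, 7, 1) ≠ 0, so r is not a codeword (an error is present).
Step 3: locate the error. For a single error e at position i, S_ℓ = v_i·e·α_i^ℓ, so α_err = S_1/S_0.
  S_0^{−1} = 5^{−1} = 9 (mod 11), so α_err = 7·9 = 63 ≡ 8 = α_3. Error position i = 3.
  Consistency check: S_2/S_1 = 1·8 = 8 ≡ 8 = α_err ✓ (single-error assumption holds).
Step 4: error magnitude e = S_0/v_3 = S_0·∏_{j≠3}(α_3 − α_j) = 5·10 = 50 ≡ 6 (mod 11).
Step 5: correct position 3: c_3 = r_3 − e = 1 − 6 ≡ 6 (mod 11). Hence c = [5, 0, 6, 1, 2].
  Check: interpolating c through the α_i gives m(x) = 9 + 1·x (degree < 2) with m(α_i) = c_i for every i, so c is indeed a codeword.


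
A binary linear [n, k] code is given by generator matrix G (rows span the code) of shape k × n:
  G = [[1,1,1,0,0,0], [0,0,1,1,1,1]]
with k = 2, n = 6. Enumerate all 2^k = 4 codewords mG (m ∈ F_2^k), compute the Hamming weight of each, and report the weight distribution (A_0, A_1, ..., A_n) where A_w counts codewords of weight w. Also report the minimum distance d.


Weight distribution: A_0 = 1, A_3 = 1, A_4 = 1, A_5 = 1. Minimum distance d = 3.

Enumerate all 2^2 = 4 messages m ∈ F_2^2.
For each, compute codeword c = mG in F_2^6, then tally its weight.
  m = 00 → c = 000000, weight = 0.
  m = 10 → c = 111000, weight = 3.
  m = 01 → c = 001111, weight = 4.
  m = 11 → c = 110111, weight = 5.
Tally weights:
  weight 0: 1 codewords.
  weight 3: 1 codewords.
  weight 4: 1 codewords.
  weight 5: 1 codewords.
Minimum distance d = smallest w > 0 with A_w > 0 = 3.
Sanity: Σ A_w = 4 = 2^2 = 4 ✓.


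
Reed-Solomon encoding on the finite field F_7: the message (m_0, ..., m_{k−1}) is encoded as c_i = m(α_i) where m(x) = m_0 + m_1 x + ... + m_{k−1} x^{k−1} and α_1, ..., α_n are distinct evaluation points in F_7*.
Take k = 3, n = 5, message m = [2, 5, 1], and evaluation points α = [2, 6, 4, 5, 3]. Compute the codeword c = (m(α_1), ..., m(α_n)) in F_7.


c = [2, 5, 3, 3, 5]

Message polynomial: m(x) = 2 + 5·x + 1·x^2 (mod 7).
For each evaluation point α_i, compute m(α_i) mod 7:
  α_1 = 2: Horner steps 1 → 0 → 2, so m(2) = 2.
  α_2 = 6: Horner steps 1 → 4 → 5, so m(6) = 5.
  α_3 = 4: Horner steps 1 → 2 → 3, so m(4) = 3.
  α_4 = 5: Horner steps 1 → 3 → 3, so m(5) = 3.
  α_5 = 3: Horner steps 1 → 1 → 5, so m(3) = 5.
Codeword c = [2, 5, 3, 3, 5] ∈ F_7^5.


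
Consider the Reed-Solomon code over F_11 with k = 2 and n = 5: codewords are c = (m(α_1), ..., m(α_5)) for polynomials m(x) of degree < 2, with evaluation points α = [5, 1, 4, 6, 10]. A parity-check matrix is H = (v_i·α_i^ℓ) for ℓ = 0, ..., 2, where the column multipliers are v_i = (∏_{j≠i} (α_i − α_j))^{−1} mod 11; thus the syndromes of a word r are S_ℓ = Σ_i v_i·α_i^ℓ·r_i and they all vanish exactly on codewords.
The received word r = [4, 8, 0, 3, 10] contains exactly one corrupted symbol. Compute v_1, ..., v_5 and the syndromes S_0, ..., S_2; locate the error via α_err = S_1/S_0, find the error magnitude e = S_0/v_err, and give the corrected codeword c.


S = (9, 3, 1), error at position 3, error magnitude e = 6, c = [4, 8, 5, 3, 10].

Step 1: column multipliers v_i = (∏_{j≠i}(α_i − α_j))^{−1} mod 11.
  i = 1 (α = 5): (5−1)(5−4)(5−6)(5−10) = 4·1·(−1)·(−5) = 20 ≡ 9, so v_1 = 9^{−1} = 5 (mod 11).
  i = 2 (α = 1): (1−5)(1−4)(1−6)(1−10) = (−4)·(−3)·(−5)·(−9) = 540 ≡ 1, so v_2 = 1^{−1} = 1 (mod 11).
  i = 3 (α = 4): (4−5)(4−1)(4−6)(4−10) = (−1)·3·(−2)·(−6) = −36 ≡ 8, so v_3 = 8^{−1} = 7 (mod 11).
  i = 4 (α = 6): (6−5)(6−1)(6−4)(6−10) = 1·5·2·(−4) = −40 ≡ 4, so v_4 = 4^{−1} = 3 (mod 11).
  i = 5 (α = 10): (10−5)(10−1)(10−4)(10−6) = 5·9·6·4 = 1080 ≡ 2, so v_5 = 2^{−1} = 6 (mod 11).
  v = [5, 1, 7, 3, 6].
Step 2: syndromes of r = [4, 8, 0, 3, 10] (all sums mod 11).
  S_0 = Σ v_i r_i = 5·4 + 1·8 + 7·0 + 3·3 + 6·10 = 97 ≡ 9.
  S_1 = Σ v_i α_i r_i = 5·5·4 + 1·1·8 + 7·4·0 + 3·6·3 + 6·10·10 = 762 ≡ 3.
  α_i^2 mod 11 = [3, 1, 5, 3, 1].
  S_2 = Σ v_i α_i^2 r_i = 5·3·4 + 1·1·8 + 7·5·0 + 3·3·3 + 6·1·10 = 155 ≡ 1.
  S = (9, 3, 1) ≠ 0, so r is not a codeword (an error is present).
Step 3: locate the error. For a single error e at position i, S_ℓ = v_i·e·α_i^ℓ, so α_err = S_1/S_0.
  S_0^{−1} = 9^{−1} = 5 (mod 11), so α_err = 3·5 = 15 ≡ 4 = α_3. Error position i = 3.
  Consistency check: S_2/S_1 = 1·4 = 4 ≡ 4 = α_err ✓ (single-error assumption holds).
Step 4: error magnitude e = S_0/v_3 = S_0·∏_{j≠3}(α_3 − α_j) = 9·8 = 72 ≡ 6 (mod 11).
Step 5: correct position 3: c_3 = r_3 − e = 0 − 6 ≡ 5 (mod 11). Hence c = [4, 8, 5, 3, 10].
  Check: interpolating c through the α_i gives m(x) = 9 + 10·x (degree < 2) with m(α_i) = c_i for every i, so c is indeed a codeword.


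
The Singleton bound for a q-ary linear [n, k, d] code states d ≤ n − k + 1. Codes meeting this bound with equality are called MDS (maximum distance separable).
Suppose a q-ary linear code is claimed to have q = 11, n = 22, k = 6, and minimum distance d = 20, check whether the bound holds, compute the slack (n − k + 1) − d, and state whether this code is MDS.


Singleton RHS = n − k + 1 = 17, slack = -3, bound violated (no such code; not MDS).

Singleton bound: d ≤ n − k + 1.
Here n = 22, k = 6, so n − k + 1 = 17.
Given d = 20, check d ≤ 17: NO.
Slack = (n − k + 1) − d = -3.
The slack is negative: d = 20 exceeds n − k + 1 = 17 by 3, so the Singleton bound is violated and no linear [22, 6, 20]_11 code can exist. In particular it is not MDS (MDS requires d = n − k + 1 exactly).
Description: the claimed parameters are [22, 6, 20]_11; such a code would be impossible (violates the Singleton bound).


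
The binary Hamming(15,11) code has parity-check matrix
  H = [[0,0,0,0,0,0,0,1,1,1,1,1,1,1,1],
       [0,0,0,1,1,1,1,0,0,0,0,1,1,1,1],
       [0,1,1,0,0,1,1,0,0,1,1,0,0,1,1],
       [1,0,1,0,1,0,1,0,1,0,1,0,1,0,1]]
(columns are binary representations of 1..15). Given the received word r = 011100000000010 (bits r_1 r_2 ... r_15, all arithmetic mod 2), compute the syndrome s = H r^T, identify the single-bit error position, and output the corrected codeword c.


s = (1, 0, 1, 1)^T, error position = 11, corrected codeword c = 011100000010010

Compute s = H r^T mod 2 one row at a time:
  s_1 = 0 + 0 + 0 + 0 + 0 + 0 + 1 + 0 = 1 ≡ 1 (mod 2).
  s_2 = 1 + 0 + 0 + 0 + 0 + 0 + 1 + 0 = 2 ≡ 0 (mod 2).
  s_3 = 1 + 1 + 0 + 0 + 0 + 0 + 1 + 0 = 3 ≡ 1 (mod 2).
  s_4 = 0 + 1 + 0 + 0 + 0 + 0 + 0 + 0 = 1 ≡ 1 (mod 2).
s = (1, 0, 1, 1)^T — this equals column 11 of H (binary 1011), so error is at position 11.
Correct: flip bit 11 of r = 011100000000010 to get c = 011100000010010.


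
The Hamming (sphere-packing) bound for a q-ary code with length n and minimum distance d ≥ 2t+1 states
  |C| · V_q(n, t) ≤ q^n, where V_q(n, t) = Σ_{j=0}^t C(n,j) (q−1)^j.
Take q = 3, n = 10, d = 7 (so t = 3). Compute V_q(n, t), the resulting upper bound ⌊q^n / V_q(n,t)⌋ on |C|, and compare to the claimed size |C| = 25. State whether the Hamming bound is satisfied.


V_q(n, t) = 1161, q^n = 59049, Hamming bound = 50, |C| = 25 ≤ bound (satisfied).

Step 1: Compute V_q(n, t) = Σ_{j=0}^3 C(n, j) (q−1)^j.
  j = 0: C(10,0)·(2)^0 = 1·1 = 1.
  j = 1: C(10,1)·(2)^1 = 10·2 = 20.
  j = 2: C(10,2)·(2)^2 = 45·4 = 180.
  j = 3: C(10,3)·(2)^3 = 120·8 = 960.
  V_q(n, t) = 1 + 20 + 180 + 960 = 1161.
Step 2: q^n = 3^10 = 59049.
Step 3: Hamming bound ⌊q^n / V_q(n,t)⌋ = ⌊59049/1161⌋ = 50.
Step 4: Compare |C| = 25 to 50: satisfied.
The claimed |C| lies below the Hamming bound.


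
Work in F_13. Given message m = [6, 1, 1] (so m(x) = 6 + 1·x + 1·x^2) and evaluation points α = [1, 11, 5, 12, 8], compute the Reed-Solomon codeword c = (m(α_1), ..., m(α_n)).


c = [8, 8, 10, 6, 0]

Message polynomial: m(x) = 6 + 1·x + 1·x^2 (mod 13).
For each evaluation point α_i, compute m(α_i) mod 13:
  α_1 = 1: Horner steps 1 → 2 → 8, so m(1) = 8.
  α_2 = 11: Horner steps 1 → 12 → 8, so m(11) = 8.
  α_3 = 5: Horner steps 1 → 6 → 10, so m(5) = 10.
  α_4 = 12: Horner steps 1 → 0 → 6, so m(12) = 6.
  α_5 = 8: Horner steps 1 → 9 → 0, so m(8) = 0.
Codeword c = [8, 8, 10, 6, 0] ∈ F_13^5.
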